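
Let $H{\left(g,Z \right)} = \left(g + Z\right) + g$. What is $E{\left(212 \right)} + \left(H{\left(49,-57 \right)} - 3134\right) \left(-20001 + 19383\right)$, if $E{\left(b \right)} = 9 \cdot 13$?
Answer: $1911591$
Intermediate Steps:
$H{\left(g,Z \right)} = Z + 2 g$ ($H{\left(g,Z \right)} = \left(Z + g\right) + g = Z + 2 g$)
$E{\left(b \right)} = 117$
$E{\left(212 \right)} + \left(H{\left(49,-57 \right)} - 3134\right) \left(-20001 + 19383\right) = 117 + \left(\left(-57 + 2 \cdot 49\right) - 3134\right) \left(-20001 + 19383\right) = 117 + \left(\left(-57 + 98\right) - 3134\right) \left(-618\right) = 117 + \left(41 - 3134\right) \left(-618\right) = 117 - -1911474 = 117 + 1911474 = 1911591$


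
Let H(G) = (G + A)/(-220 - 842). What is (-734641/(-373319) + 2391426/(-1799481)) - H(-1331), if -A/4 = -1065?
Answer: 807821189999435/237810278393406 ≈ 3.3969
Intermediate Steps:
A = 4260 (A = -4*(-1065) = 4260)
H(G) = -710/177 - G/1062 (H(G) = (G + 4260)/(-220 - 842) = (4260 + G)/(-1062) = (4260 + G)*(-1/1062) = -710/177 - G/1062)
(-734641/(-373319) + 2391426/(-1799481)) - H(-1331) = (-734641/(-373319) + 2391426/(-1799481)) - (-710/177 - 1/1062*(-1331)) = (-734641*(-1/373319) + 2391426*(-1/1799481)) - (-710/177 + 1331/1062) = (734641/373319 - 797142/599827) - 1*(-2929/1062) = 143069252809/223926815813 + 2929/1062 = 807821189999435/237810278393406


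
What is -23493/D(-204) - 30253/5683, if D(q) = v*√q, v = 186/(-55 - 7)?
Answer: -30253/5683 - 7831*I*√51/102 ≈ -5.3234 - 548.28*I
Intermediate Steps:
v = -3 (v = 186/(-62) = 186*(-1/62) = -3)
D(q) = -3*√q
-23493/D(-204) - 30253/5683 = -23493*I*√51/306 - 30253/5683 = -7831*I*√51/102 - 30253/5683 = -30253/5683 - 7831*I*√51/102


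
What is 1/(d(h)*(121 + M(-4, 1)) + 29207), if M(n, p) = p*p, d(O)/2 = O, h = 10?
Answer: 1/31647 ≈ 3.1599e-5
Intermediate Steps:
d(O) = 2*O
M(n, p) = p**2
1/(d(h)*(121 + M(-4, 1)) + 29207) = 1/((2*10)*(121 + 1**2) + 29207) = 1/(20*(121 + 1) + 29207) = 1/(20*122 + 29207) = 1/(2440 + 29207) = 1/31647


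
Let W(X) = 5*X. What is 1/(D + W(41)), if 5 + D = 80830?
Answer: 1/81030 ≈ 1.2341e-5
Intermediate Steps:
D = 80825 (D = -5 + 80830 = 80825)
1/(D + W(41)) = 1/(80825 + 5*41) = 1/(80825 + 205) = 1/81030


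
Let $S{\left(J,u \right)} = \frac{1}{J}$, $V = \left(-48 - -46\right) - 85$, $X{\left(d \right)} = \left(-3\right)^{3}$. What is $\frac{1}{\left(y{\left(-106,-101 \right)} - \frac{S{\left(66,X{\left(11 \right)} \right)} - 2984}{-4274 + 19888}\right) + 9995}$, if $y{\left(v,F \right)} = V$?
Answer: $\frac{1030524}{10210628735} \approx 0.00010093$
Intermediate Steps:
$X{\left(d \right)} = -27$
$V = -87$ ($V = \left(-48 + 46\right) - 85 = -2 - 85 = -87$)
$y{\left(v,F \right)} = -87$
$\frac{1}{\left(y{\left(-106,-101 \right)} - \frac{S{\left(66,X{\left(11 \right)} \right)} - 2984}{-4274 + 19888}\right) + 9995} = \frac{1}{\left(-87 - \frac{\frac{1}{66} - 2984}{-4274 + 19888}\right) + 9995} = \frac{1}{\left(-87 - \frac{\frac{1}{66} - 2984}{15614}\right) + 9995} = \frac{1}{\left(-87 - \left(- \frac{196943}{66}\right) \frac{1}{15614}\right) + 9995} = \frac{1}{\left(-87 - - \frac{196943}{1030524}\right) + 9995} = \frac{1}{\left(-87 + \frac{196943}{1030524}\right) + 9995} = \frac{1}{- \frac{89458645}{1030524} + 9995} = \frac{1}{\frac{10210628735}{1030524}} = \frac{1030524}{10210628735}$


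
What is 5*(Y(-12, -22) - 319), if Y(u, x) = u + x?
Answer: -1765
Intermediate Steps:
5*(Y(-12, -22) - 319) = 5*((-12 - 22) - 319) = 5*(-34 - 319) = 5*(-353) = -1765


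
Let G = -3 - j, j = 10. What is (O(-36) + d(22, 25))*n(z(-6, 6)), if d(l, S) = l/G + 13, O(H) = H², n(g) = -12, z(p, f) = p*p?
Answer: -203940/13 ≈ -15688.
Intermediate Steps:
G = -13 (G = -3 - 1*10 = -3 - 10 = -13)
z(p, f) = p²
d(l, S) = 13 - l/13 (d(l, S) = l/(-13) + 13 = l*(-1/13) + 13 = -l/13 + 13 = 13 - l/13)
(O(-36) + d(22, 25))*n(z(-6, 6)) = ((-36)² + (13 - 1/13*22))*(-12) = (1296 + (13 - 22/13))*(-12) = (1296 + 147/13)*(-12) = (16995/13)*(-12) = -203940/13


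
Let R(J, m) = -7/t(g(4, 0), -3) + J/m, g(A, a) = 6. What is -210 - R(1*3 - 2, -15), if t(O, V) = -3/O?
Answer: -3359/15 ≈ -223.93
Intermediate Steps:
R(J, m) = 14 + J/m (R(J, m) = -7/((-3/6)) + J/m = -7/((-3*1/6)) + J/m = -7/(-1/2) + J/m = -7*(-2) + J/m = 14 + J/m)
-210 - R(1*3 - 2, -15) = -210 - (14 + (1*3 - 2)/(-15)) = -210 - (14 + (3 - 2)*(-1/15)) = -210 - (14 + 1*(-1/15)) = -210 - (14 - 1/15) = -210 - 1*209/15 = -210 - 209/15 = -3359/15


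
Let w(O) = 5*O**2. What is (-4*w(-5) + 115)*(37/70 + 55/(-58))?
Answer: 4686/29 ≈ 161.59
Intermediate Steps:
(-4*w(-5) + 115)*(37/70 + 55/(-58)) = (-20*(-5)**2 + 115)*(37/70 + 55/(-58)) = (-20*25 + 115)*(37*(1/70) + 55*(-1/58)) = (-4*125 + 115)*(37/70 - 55/58) = (-500 + 115)*(-426/1015) = -385*(-426/1015) = 4686/29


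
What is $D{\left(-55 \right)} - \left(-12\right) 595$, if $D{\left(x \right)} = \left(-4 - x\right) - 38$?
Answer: $7153$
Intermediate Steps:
$D{\left(x \right)} = -42 - x$ ($D{\left(x \right)} = \left(-4 - x\right) - 38 = -42 - x$)
$D{\left(-55 \right)} - \left(-12\right) 595 = \left(-42 - -55\right) - \left(-12\right) 595 = \left(-42 + 55\right) - -7140 = 13 + 7140 = 7153$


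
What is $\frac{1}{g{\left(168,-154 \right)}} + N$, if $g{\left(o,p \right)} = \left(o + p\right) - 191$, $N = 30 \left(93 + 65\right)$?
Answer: $\frac{838979}{177} \approx 4740.0$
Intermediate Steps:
$N = 4740$ ($N = 30 \cdot 158 = 4740$)
$g{\left(o,p \right)} = -191 + o + p$
$\frac{1}{g{\left(168,-154 \right)}} + N = \frac{1}{-191 + 168 - 154} + 4740 = \frac{1}{-177} + 4740 = - \frac{1}{177} + 4740 = \frac{838979}{177}$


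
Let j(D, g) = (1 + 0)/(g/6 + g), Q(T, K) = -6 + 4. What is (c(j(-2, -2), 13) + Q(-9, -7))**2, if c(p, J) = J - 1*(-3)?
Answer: 196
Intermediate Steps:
Q(T, K) = -2
j(D, g) = 6/(7*g) (j(D, g) = 1/(g*(1/6) + g) = 1/(g/6 + g) = 1/(7*g/6) = 1*(6/(7*g)) = 6/(7*g))
c(p, J) = 3 + J (c(p, J) = J + 3 = 3 + J)
(c(j(-2, -2), 13) + Q(-9, -7))**2 = ((3 + 13) - 2)**2 = (16 - 2)**2 = 14**2 = 196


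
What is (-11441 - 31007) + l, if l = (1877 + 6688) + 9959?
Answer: -23924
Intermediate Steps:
l = 18524 (l = 8565 + 9959 = 18524)
(-11441 - 31007) + l = (-11441 - 31007) + 18524 = -42448 + 18524 = -23924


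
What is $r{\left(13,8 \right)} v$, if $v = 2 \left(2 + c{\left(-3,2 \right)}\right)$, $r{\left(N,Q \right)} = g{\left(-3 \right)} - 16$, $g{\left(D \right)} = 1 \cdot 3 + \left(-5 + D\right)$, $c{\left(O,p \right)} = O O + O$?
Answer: $-336$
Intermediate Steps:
$c{\left(O,p \right)} = O + O^{2}$ ($c{\left(O,p \right)} = O^{2} + O = O + O^{2}$)
$g{\left(D \right)} = -2 + D$ ($g{\left(D \right)} = 3 + \left(-5 + D\right) = -2 + D$)
$r{\left(N,Q \right)} = -21$ ($r{\left(N,Q \right)} = \left(-2 - 3\right) - 16 = -5 - 16 = -21$)
$v = 16$ ($v = 2 \left(2 - 3 \left(1 - 3\right)\right) = 2 \left(2 - -6\right) = 2 \left(2 + 6\right) = 2 \cdot 8 = 16$)
$r{\left(13,8 \right)} v = \left(-21\right) 16 = -336$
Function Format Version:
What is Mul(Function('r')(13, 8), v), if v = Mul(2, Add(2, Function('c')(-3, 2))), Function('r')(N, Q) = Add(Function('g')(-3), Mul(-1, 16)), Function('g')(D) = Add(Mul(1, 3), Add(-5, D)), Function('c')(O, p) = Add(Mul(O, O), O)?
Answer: -336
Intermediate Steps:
Function('c')(O, p) = Add(O, Pow(O, 2)) (Function('c')(O, p) = Add(Pow(O, 2), O) = Add(O, Pow(O, 2)))
Function('g')(D) = Add(-2, D) (Function('g')(D) = Add(3, Add(-5, D)) = Add(-2, D))
Function('r')(N, Q) = -21 (Function('r')(N, Q) = Add(Add(-2, -3), Mul(-1, 16)) = Add(-5, -16) = -21)
v = 16 (v = Mul(2, Add(2, Mul(-3, Add(1, -3)))) = Mul(2, Add(2, Mul(-3, -2))) = Mul(2, Add(2, 6)) = Mul(2, 8) = 16)
Mul(Function('r')(13, 8), v) = Mul(-21, 16) = -336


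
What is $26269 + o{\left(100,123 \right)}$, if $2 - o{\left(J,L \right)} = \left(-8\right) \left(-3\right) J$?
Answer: $23871$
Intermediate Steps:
$o{\left(J,L \right)} = 2 - 24 J$ ($o{\left(J,L \right)} = 2 - \left(-8\right) \left(-3\right) J = 2 - 24 J$)
$26269 + o{\left(100,123 \right)} = 26269 + \left(2 - 2400\right) = 26269 - 2398 = 23871$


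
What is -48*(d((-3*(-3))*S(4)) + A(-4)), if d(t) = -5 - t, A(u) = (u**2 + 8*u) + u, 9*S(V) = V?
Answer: 1392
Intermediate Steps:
S(V) = V/9
A(u) = u**2 + 9*u
-48*(d((-3*(-3))*S(4)) + A(-4)) = -48*((-5 - (-3*(-3))*(1/9)*4) - 4*(9 - 4)) = -48*((-5 - 9*4/9) - 4*5) = -48*((-5 - 1*4) - 20) = -48*((-5 - 4) - 20) = -48*(-9 - 20) = -48*(-29) = 1392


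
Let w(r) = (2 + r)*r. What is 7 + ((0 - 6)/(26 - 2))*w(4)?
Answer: 1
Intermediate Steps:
w(r) = r*(2 + r)
7 + ((0 - 6)/(26 - 2))*w(4) = 7 + ((0 - 6)/(26 - 2))*(4*(2 + 4)) = 7 + (-6/24)*(4*6) = 7 - 6*1/24*24 = 7 - ¼*24 = 7 - 6 = 1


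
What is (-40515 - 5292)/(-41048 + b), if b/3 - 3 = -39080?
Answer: 45807/158279 ≈ 0.28941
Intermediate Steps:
b = -117231 (b = 9 + 3*(-39080) = 9 - 117240 = -117231)
(-40515 - 5292)/(-41048 + b) = (-40515 - 5292)/(-41048 - 117231) = -45807/(-158279) = -45807*(-1/158279) = 45807/158279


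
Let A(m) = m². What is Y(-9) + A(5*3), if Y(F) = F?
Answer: 216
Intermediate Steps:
Y(-9) + A(5*3) = -9 + (5*3)² = -9 + 15² = -9 + 225 = 216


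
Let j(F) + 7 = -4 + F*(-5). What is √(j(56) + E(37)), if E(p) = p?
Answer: I*√254 ≈ 15.937*I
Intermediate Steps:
j(F) = -11 - 5*F (j(F) = -7 + (-4 + F*(-5)) = -7 + (-4 - 5*F) = -11 - 5*F)
√(j(56) + E(37)) = √((-11 - 5*56) + 37) = √((-11 - 280) + 37) = √(-291 + 37) = √(-254) = I*√254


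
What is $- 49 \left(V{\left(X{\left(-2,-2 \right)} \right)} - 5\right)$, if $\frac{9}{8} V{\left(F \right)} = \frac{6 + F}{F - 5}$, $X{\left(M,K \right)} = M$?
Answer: $\frac{2429}{9} \approx 269.89$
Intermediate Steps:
$V{\left(F \right)} = \frac{8 \left(6 + F\right)}{9 \left(-5 + F\right)}$ ($V{\left(F \right)} = \frac{8 \frac{6 + F}{F - 5}}{9} = \frac{8 \frac{6 + F}{-5 + F}}{9} = \frac{8 \left(6 + F\right)}{9 \left(-5 + F\right)}$)
$- 49 \left(V{\left(X{\left(-2,-2 \right)} \right)} - 5\right) = - 49 \left(\frac{8 \left(6 - 2\right)}{9 \left(-5 - 2\right)} - 5\right) = - 49 \left(\frac{8}{9} \frac{1}{-7} \cdot 4 - 5\right) = - 49 \left(\frac{8}{9} \left(- \frac{1}{7}\right) 4 - 5\right) = - 49 \left(- \frac{32}{63} - 5\right) = \left(-49\right) \left(- \frac{347}{63}\right) = \frac{2429}{9}$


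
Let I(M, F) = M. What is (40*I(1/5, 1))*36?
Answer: 288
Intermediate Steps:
(40*I(1/5, 1))*36 = (40/5)*36 = (40*(1/5))*36 = 8*36 = 288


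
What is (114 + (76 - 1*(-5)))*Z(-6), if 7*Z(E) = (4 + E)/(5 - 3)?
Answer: -195/7 ≈ -27.857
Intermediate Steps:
Z(E) = 2/7 + E/14 (Z(E) = ((4 + E)/(5 - 3))/7 = ((4 + E)/2)/7 = ((4 + E)*(1/2))/7 = (2 + E/2)/7 = 2/7 + E/14)
(114 + (76 - 1*(-5)))*Z(-6) = (114 + (76 - 1*(-5)))*(2/7 + (1/14)*(-6)) = (114 + (76 + 5))*(2/7 - 3/7) = (114 + 81)*(-1/7) = 195*(-1/7) = -195/7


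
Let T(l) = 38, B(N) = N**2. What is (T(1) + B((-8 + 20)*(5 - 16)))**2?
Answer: 304921444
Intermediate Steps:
(T(1) + B((-8 + 20)*(5 - 16)))**2 = (38 + ((-8 + 20)*(5 - 16))**2)**2 = (38 + (12*(-11))**2)**2 = (38 + (-132)**2)**2 = (38 + 17424)**2 = 17462**2 = 304921444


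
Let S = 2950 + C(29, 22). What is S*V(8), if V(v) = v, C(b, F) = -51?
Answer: 23192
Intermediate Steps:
S = 2899 (S = 2950 - 51 = 2899)
S*V(8) = 2899*8 = 23192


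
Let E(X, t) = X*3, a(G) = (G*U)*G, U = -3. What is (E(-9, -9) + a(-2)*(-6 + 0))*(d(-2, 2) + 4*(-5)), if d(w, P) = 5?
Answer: -675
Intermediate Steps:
a(G) = -3*G² (a(G) = (G*(-3))*G = (-3*G)*G = -3*G²)
E(X, t) = 3*X
(E(-9, -9) + a(-2)*(-6 + 0))*(d(-2, 2) + 4*(-5)) = (3*(-9) + (-3*(-2)²)*(-6 + 0))*(5 + 4*(-5)) = (-27 - 3*4*(-6))*(5 - 20) = (-27 - 12*(-6))*(-15) = (-27 + 72)*(-15) = 45*(-15) = -675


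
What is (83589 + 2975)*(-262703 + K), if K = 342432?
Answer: 6901661156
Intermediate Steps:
(83589 + 2975)*(-262703 + K) = (83589 + 2975)*(-262703 + 342432) = 86564*79729 = 6901661156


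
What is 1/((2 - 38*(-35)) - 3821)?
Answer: -1/2489 ≈ -0.00040177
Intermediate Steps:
1/((2 - 38*(-35)) - 3821) = 1/((2 + 1330) - 3821) = 1/(1332 - 3821) = 1/(-2489) = -1/2489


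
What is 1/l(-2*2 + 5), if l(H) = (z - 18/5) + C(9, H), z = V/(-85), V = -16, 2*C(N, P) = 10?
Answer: 17/27 ≈ 0.62963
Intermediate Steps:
C(N, P) = 5 (C(N, P) = (1/2)*10 = 5)
z = 16/85 (z = -16/(-85) = -16*(-1/85) = 16/85 ≈ 0.18824)
l(H) = 27/17 (l(H) = (16/85 - 18/5) + 5 = -58/17 + 5 = 27/17)
1/l(-2*2 + 5) = 1/(27/17) = 17/27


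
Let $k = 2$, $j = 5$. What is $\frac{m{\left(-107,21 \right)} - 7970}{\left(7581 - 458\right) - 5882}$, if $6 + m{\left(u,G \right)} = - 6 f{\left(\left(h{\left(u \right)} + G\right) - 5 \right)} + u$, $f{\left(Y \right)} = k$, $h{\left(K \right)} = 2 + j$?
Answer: $- \frac{8095}{1241} \approx -6.523$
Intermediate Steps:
$h{\left(K \right)} = 7$ ($h{\left(K \right)} = 2 + 5 = 7$)
$f{\left(Y \right)} = 2$
$m{\left(u,G \right)} = -18 + u$ ($m{\left(u,G \right)} = -6 + \left(\left(-6\right) 2 + u\right) = -6 + \left(-12 + u\right) = -18 + u$)
$\frac{m{\left(-107,21 \right)} - 7970}{\left(7581 - 458\right) - 5882} = \frac{\left(-18 - 107\right) - 7970}{\left(7581 - 458\right) - 5882} = \frac{-125 - 7970}{7123 - 5882} = - \frac{8095}{1241}$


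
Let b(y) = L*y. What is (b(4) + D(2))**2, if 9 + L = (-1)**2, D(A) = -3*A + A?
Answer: 1296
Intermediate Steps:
D(A) = -2*A
L = -8 (L = -9 + (-1)**2 = -9 + 1 = -8)
b(y) = -8*y
(b(4) + D(2))**2 = (-8*4 - 2*2)**2 = (-32 - 4)**2 = (-36)**2 = 1296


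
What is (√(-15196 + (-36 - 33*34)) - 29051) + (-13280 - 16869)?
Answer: -59200 + I*√16354 ≈ -59200.0 + 127.88*I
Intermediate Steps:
(√(-15196 + (-36 - 33*34)) - 29051) + (-13280 - 16869) = (√(-15196 + (-36 - 1122)) - 29051) - 30149 = (√(-15196 - 1158) - 29051) - 30149 = (√(-16354) - 29051) - 30149 = (I*√16354 - 29051) - 30149 = (-29051 + I*√16354) - 30149 = -59200 + I*√16354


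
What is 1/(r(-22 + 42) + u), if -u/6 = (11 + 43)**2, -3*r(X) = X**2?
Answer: -3/52888 ≈ -5.6724e-5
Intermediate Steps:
r(X) = -X**2/3
u = -17496 (u = -6*(11 + 43)**2 = -6*54**2 = -6*2916 = -17496)
1/(r(-22 + 42) + u) = 1/(-(-22 + 42)**2/3 - 17496) = 1/(-1/3*20**2 - 17496) = 1/(-1/3*400 - 17496) = 1/(-400/3 - 17496) = 1/(-52888/3) = -3/52888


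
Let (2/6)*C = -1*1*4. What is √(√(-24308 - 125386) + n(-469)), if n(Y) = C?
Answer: √(-12 + I*√149694) ≈ 13.695 + 14.126*I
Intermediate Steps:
C = -12 (C = 3*(-1*1*4) = 3*(-1*4) = 3*(-4) = -12)
n(Y) = -12
√(√(-24308 - 125386) + n(-469)) = √(√(-24308 - 125386) - 12) = √(√(-149694) - 12) = √(I*√149694 - 12) = √(-12 + I*√149694)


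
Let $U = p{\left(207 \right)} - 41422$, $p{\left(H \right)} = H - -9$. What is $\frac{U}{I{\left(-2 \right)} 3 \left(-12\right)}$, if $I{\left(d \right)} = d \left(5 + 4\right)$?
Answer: $- \frac{20603}{324} \approx -63.589$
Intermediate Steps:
$I{\left(d \right)} = 9 d$ ($I{\left(d \right)} = d 9 = 9 d$)
$p{\left(H \right)} = 9 + H$ ($p{\left(H \right)} = H + 9 = 9 + H$)
$U = -41206$ ($U = \left(9 + 207\right) - 41422 = 216 - 41422 = -41206$)
$\frac{U}{I{\left(-2 \right)} 3 \left(-12\right)} = - \frac{41206}{9 \left(-2\right) 3 \left(-12\right)} = - \frac{41206}{\left(-18\right) 3 \left(-12\right)} = - \frac{41206}{\left(-54\right) \left(-12\right)} = - \frac{41206}{648} = \left(-41206\right) \frac{1}{648} = - \frac{20603}{324}$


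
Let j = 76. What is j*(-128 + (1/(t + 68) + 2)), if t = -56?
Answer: -28709/3 ≈ -9569.7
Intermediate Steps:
j*(-128 + (1/(t + 68) + 2)) = 76*(-128 + (1/(-56 + 68) + 2)) = 76*(-128 + (1/12 + 2)) = 76*(-128 + 25/12) = 76*(-1511/12) = -28709/3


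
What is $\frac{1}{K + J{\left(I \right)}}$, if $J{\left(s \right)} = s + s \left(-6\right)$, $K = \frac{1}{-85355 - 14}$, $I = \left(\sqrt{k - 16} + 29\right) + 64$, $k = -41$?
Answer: $- \frac{178360939486}{83484428912359} + \frac{36439330805 i \sqrt{57}}{1586204149334821} \approx -0.0021365 + 0.00017344 i$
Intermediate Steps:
$I = 93 + i \sqrt{57}$ ($I = \left(\sqrt{-41 - 16} + 29\right) + 64 = \left(\sqrt{-57} + 29\right) + 64 = \left(i \sqrt{57} + 29\right) + 64 = \left(29 + i \sqrt{57}\right) + 64 = 93 + i \sqrt{57} \approx 93.0 + 7.5498 i$)
$K = - \frac{1}{85369}$ ($K = \frac{1}{-85369} = - \frac{1}{85369} \approx -1.1714 \cdot 10^{-5}$)
$J{\left(s \right)} = - 5 s$ ($J{\left(s \right)} = s - 6 s = - 5 s$)
$\frac{1}{K + J{\left(I \right)}} = \frac{1}{- \frac{1}{85369} - 5 \left(93 + i \sqrt{57}\right)} = \frac{1}{- \frac{1}{85369} - \left(465 + 5 i \sqrt{57}\right)} = \frac{1}{- \frac{39696586}{85369} - 5 i \sqrt{57}}$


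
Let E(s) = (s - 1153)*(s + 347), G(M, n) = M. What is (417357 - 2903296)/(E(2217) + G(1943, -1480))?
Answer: -2485939/2730039 ≈ -0.91059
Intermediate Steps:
E(s) = (-1153 + s)*(347 + s)
(417357 - 2903296)/(E(2217) + G(1943, -1480)) = (417357 - 2903296)/((-400091 + 2217**2 - 806*2217) + 1943) = -2485939/((-400091 + 4915089 - 1786902) + 1943) = -2485939/(2728096 + 1943) = -2485939/2730039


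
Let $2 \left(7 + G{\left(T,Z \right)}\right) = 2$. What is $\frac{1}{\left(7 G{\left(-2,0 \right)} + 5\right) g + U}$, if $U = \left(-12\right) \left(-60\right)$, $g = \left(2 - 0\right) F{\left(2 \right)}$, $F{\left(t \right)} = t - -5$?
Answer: $\frac{1}{202} \approx 0.0049505$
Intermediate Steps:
$G{\left(T,Z \right)} = -6$ ($G{\left(T,Z \right)} = -7 + \frac{1}{2} \cdot 2 = -7 + 1 = -6$)
$F{\left(t \right)} = 5 + t$ ($F{\left(t \right)} = t + 5 = 5 + t$)
$g = 14$ ($g = \left(2 - 0\right) \left(5 + 2\right) = \left(2 + 0\right) 7 = 2 \cdot 7 = 14$)
$U = 720$
$\frac{1}{\left(7 G{\left(-2,0 \right)} + 5\right) g + U} = \frac{1}{\left(7 \left(-6\right) + 5\right) 14 + 720} = \frac{1}{\left(-42 + 5\right) 14 + 720} = \frac{1}{\left(-37\right) 14 + 720} = \frac{1}{-518 + 720} = \frac{1}{202}$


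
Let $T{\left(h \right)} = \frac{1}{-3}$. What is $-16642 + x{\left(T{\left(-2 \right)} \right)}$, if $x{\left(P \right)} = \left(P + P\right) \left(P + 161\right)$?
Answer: $- \frac{150742}{9} \approx -16749.0$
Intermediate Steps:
$T{\left(h \right)} = - \frac{1}{3}$
$x{\left(P \right)} = 2 P \left(161 + P\right)$
$-16642 + x{\left(T{\left(-2 \right)} \right)} = -16642 + 2 \left(- \frac{1}{3}\right) \left(161 - \frac{1}{3}\right) = -16642 + 2 \left(- \frac{1}{3}\right) \frac{482}{3} = -16642 - \frac{964}{9} = - \frac{150742}{9}$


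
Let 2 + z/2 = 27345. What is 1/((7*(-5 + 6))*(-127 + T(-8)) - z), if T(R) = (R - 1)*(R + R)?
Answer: -1/54567 ≈ -1.8326e-5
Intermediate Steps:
z = 54686 (z = -4 + 2*27345 = -4 + 54690 = 54686)
T(R) = 2*R*(-1 + R) (T(R) = (-1 + R)*(2*R) = 2*R*(-1 + R))
1/((7*(-5 + 6))*(-127 + T(-8)) - z) = 1/((7*(-5 + 6))*(-127 + 2*(-8)*(-1 - 8)) - 1*54686) = 1/((7*1)*(-127 + 2*(-8)*(-9)) - 54686) = 1/(7*(-127 + 144) - 54686) = 1/(7*17 - 54686) = 1/(119 - 54686) = 1/(-54567) = -1/54567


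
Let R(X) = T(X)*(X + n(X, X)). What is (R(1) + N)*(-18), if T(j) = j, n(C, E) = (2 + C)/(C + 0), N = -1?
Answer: -54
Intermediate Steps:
n(C, E) = (2 + C)/C
R(X) = X*(X + (2 + X)/X)
(R(1) + N)*(-18) = ((2 + 1 + 1**2) - 1)*(-18) = ((2 + 1 + 1) - 1)*(-18) = (4 - 1)*(-18) = 3*(-18) = -54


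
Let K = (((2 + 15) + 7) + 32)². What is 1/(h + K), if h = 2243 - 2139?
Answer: 1/3240 ≈ 0.00030864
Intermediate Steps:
h = 104
K = 3136 (K = ((17 + 7) + 32)² = (24 + 32)² = 56² = 3136)
1/(h + K) = 1/(104 + 3136) = 1/3240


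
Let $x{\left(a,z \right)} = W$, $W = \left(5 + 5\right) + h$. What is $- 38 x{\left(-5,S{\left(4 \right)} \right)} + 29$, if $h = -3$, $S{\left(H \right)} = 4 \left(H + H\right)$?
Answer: $-237$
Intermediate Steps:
$S{\left(H \right)} = 8 H$ ($S{\left(H \right)} = 4 \cdot 2 H = 8 H$)
$W = 7$ ($W = \left(5 + 5\right) - 3 = 10 - 3 = 7$)
$x{\left(a,z \right)} = 7$
$- 38 x{\left(-5,S{\left(4 \right)} \right)} + 29 = \left(-38\right) 7 + 29 = -266 + 29 = -237$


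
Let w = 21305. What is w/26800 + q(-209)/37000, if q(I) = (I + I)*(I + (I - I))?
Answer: 15647933/4958000 ≈ 3.1561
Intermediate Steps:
q(I) = 2*I² (q(I) = (2*I)*(I + 0) = (2*I)*I = 2*I²)
w/26800 + q(-209)/37000 = 21305/26800 + (2*(-209)²)/37000 = 21305*(1/26800) + (2*43681)*(1/37000) = 4261/5360 + 87362*(1/37000) = 4261/5360 + 43681/18500 = 15647933/4958000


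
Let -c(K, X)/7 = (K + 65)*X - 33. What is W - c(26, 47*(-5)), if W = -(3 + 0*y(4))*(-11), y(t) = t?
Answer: -149893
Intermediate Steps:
c(K, X) = 231 - 7*X*(65 + K) (c(K, X) = -7*((K + 65)*X - 33) = -7*((65 + K)*X - 33) = -7*(X*(65 + K) - 33) = -7*(-33 + X*(65 + K)) = 231 - 7*X*(65 + K))
W = 33 (W = -(3 + 0*4)*(-11) = -(3 + 0)*(-11) = -1*3*(-11) = -3*(-11) = 33)
W - c(26, 47*(-5)) = 33 - (231 - 21385*(-5) - 7*26*47*(-5)) = 33 - (231 - 455*(-235) - 7*26*(-235)) = 33 - (231 + 106925 + 42770) = 33 - 1*149926 = 33 - 149926 = -149893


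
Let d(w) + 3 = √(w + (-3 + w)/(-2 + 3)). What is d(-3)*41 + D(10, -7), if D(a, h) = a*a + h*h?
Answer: 26 + 123*I ≈ 26.0 + 123.0*I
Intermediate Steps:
d(w) = -3 + √(-3 + 2*w) (d(w) = -3 + √(w + (-3 + w)/(-2 + 3)) = -3 + √(w + (-3 + w)/1) = -3 + √(w + (-3 + w)*1) = -3 + √(w + (-3 + w)) = -3 + √(-3 + 2*w))
D(a, h) = a² + h²
d(-3)*41 + D(10, -7) = (-3 + √(-3 + 2*(-3)))*41 + (10² + (-7)²) = (-3 + √(-3 - 6))*41 + (100 + 49) = (-3 + √(-9))*41 + 149 = (-3 + 3*I)*41 + 149 = (-123 + 123*I) + 149 = 26 + 123*I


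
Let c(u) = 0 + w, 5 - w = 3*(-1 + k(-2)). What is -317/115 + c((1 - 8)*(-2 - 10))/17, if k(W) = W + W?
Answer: -3089/1955 ≈ -1.5801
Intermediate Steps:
k(W) = 2*W
w = 20 (w = 5 - 3*(-1 + 2*(-2)) = 5 - 3*(-1 - 4) = 5 - 3*(-5) = 5 - 1*(-15) = 5 + 15 = 20)
c(u) = 20 (c(u) = 0 + 20 = 20)
-317/115 + c((1 - 8)*(-2 - 10))/17 = -317/115 + 20/17 = -3089/1955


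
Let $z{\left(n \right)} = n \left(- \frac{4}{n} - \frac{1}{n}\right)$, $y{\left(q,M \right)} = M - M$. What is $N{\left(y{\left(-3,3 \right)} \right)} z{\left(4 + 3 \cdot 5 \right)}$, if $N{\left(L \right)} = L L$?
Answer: $0$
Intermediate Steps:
$y{\left(q,M \right)} = 0$
$N{\left(L \right)} = L^{2}$
$z{\left(n \right)} = -5$ ($z{\left(n \right)} = n \left(- \frac{5}{n}\right) = -5$)
$N{\left(y{\left(-3,3 \right)} \right)} z{\left(4 + 3 \cdot 5 \right)} = 0^{2} \left(-5\right) = 0 \left(-5\right) = 0$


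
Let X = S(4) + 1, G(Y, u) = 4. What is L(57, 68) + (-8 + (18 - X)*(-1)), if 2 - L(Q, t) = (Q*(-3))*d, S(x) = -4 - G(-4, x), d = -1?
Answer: -202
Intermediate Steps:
S(x) = -8 (S(x) = -4 - 1*4 = -4 - 4 = -8)
X = -7 (X = -8 + 1 = -7)
L(Q, t) = 2 - 3*Q (L(Q, t) = 2 - Q*(-3)*(-1) = 2 - (-3*Q)*(-1) = 2 - 3*Q)
L(57, 68) + (-8 + (18 - X)*(-1)) = (2 - 3*57) + (-8 + (18 - 1*(-7))*(-1)) = (2 - 171) + (-8 + (18 + 7)*(-1)) = -169 + (-8 + 25*(-1)) = -169 + (-8 - 25) = -169 - 33 = -202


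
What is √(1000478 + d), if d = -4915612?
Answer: I*√3915134 ≈ 1978.7*I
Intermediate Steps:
√(1000478 + d) = √(1000478 - 4915612) = √(-3915134) = I*√3915134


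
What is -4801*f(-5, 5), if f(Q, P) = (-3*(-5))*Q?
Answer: 360075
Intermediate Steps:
f(Q, P) = 15*Q
-4801*f(-5, 5) = -72015*(-5) = -4801*(-75) = 360075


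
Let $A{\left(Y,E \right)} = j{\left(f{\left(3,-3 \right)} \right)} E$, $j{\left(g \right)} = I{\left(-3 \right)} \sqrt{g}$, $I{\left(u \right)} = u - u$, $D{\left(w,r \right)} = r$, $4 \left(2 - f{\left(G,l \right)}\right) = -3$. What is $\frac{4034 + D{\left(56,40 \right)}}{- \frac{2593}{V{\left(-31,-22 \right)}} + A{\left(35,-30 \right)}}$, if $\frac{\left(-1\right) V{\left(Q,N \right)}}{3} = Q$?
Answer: $- \frac{378882}{2593} \approx -146.12$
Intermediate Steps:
$f{\left(G,l \right)} = \frac{11}{4}$ ($f{\left(G,l \right)} = 2 - - \frac{3}{4} = 2 + \frac{3}{4} = \frac{11}{4}$)
$V{\left(Q,N \right)} = - 3 Q$
$I{\left(u \right)} = 0$
$j{\left(g \right)} = 0$ ($j{\left(g \right)} = 0 \sqrt{g} = 0$)
$A{\left(Y,E \right)} = 0$ ($A{\left(Y,E \right)} = 0 E = 0$)
$\frac{4034 + D{\left(56,40 \right)}}{- \frac{2593}{V{\left(-31,-22 \right)}} + A{\left(35,-30 \right)}} = \frac{4034 + 40}{- \frac{2593}{\left(-3\right) \left(-31\right)} + 0} = \frac{4074}{- \frac{2593}{93} + 0} = \frac{4074}{- \frac{2593}{93}} = 4074 \left(- \frac{93}{2593}\right) = - \frac{378882}{2593}$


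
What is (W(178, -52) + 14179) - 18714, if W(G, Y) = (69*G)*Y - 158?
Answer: -643357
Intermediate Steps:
W(G, Y) = -158 + 69*G*Y (W(G, Y) = 69*G*Y - 158 = -158 + 69*G*Y)
(W(178, -52) + 14179) - 18714 = ((-158 + 69*178*(-52)) + 14179) - 18714 = ((-158 - 638664) + 14179) - 18714 = (-638822 + 14179) - 18714 = -624643 - 18714 = -643357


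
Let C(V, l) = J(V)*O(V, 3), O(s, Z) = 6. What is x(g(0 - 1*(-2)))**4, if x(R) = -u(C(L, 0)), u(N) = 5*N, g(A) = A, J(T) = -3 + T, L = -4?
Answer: 1944810000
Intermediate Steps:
C(V, l) = -18 + 6*V (C(V, l) = (-3 + V)*6 = -18 + 6*V)
x(R) = 210 (x(R) = -5*(-18 + 6*(-4)) = -5*(-18 - 24) = -5*(-42) = -1*(-210) = 210)
x(g(0 - 1*(-2)))**4 = 210**4 = 1944810000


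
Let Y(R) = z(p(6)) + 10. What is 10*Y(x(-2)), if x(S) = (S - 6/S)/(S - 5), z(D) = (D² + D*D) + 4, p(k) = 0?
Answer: 140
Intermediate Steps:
z(D) = 4 + 2*D² (z(D) = (D² + D²) + 4 = 2*D² + 4 = 4 + 2*D²)
x(S) = (S - 6/S)/(-5 + S)
Y(R) = 14 (Y(R) = (4 + 2*0²) + 10 = (4 + 2*0) + 10 = (4 + 0) + 10 = 4 + 10 = 14)
10*Y(x(-2)) = 10*14 = 140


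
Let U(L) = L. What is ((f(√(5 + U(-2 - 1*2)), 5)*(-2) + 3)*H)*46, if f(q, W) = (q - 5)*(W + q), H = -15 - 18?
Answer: -77418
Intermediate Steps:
H = -33
f(q, W) = (-5 + q)*(W + q)
((f(√(5 + U(-2 - 1*2)), 5)*(-2) + 3)*H)*46 = ((((√(5 + (-2 - 1*2)))² - 5*5 - 5*√(5 + (-2 - 1*2)) + 5*√(5 + (-2 - 1*2)))*(-2) + 3)*(-33))*46 = ((((√(5 + (-2 - 2)))² - 25 - 5*√(5 + (-2 - 2)) + 5*√(5 + (-2 - 2)))*(-2) + 3)*(-33))*46 = ((((√(5 - 4))² - 25 - 5*√(5 - 4) + 5*√(5 - 4))*(-2) + 3)*(-33))*46 = ((((√1)² - 25 - 5*√1 + 5*√1)*(-2) + 3)*(-33))*46 = (((1² - 25 - 5*1 + 5*1)*(-2) + 3)*(-33))*46 = (((1 - 25 - 5 + 5)*(-2) + 3)*(-33))*46 = ((-24*(-2) + 3)*(-33))*46 = ((48 + 3)*(-33))*46 = (51*(-33))*46 = -1683*46 = -77418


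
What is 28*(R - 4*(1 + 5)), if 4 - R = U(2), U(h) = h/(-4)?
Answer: -546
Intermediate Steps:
U(h) = -h/4 (U(h) = h*(-¼) = -h/4)
R = 9/2 (R = 4 - (-1)*2/4 = 4 - 1*(-½) = 4 + ½ = 9/2 ≈ 4.5000)
28*(R - 4*(1 + 5)) = 28*(9/2 - 4*(1 + 5)) = 28*(9/2 - 4*6) = 28*(9/2 - 24) = 28*(-39/2) = -546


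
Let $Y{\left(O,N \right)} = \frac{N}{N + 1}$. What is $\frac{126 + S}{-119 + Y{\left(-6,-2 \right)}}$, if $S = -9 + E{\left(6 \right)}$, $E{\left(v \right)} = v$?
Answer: $- \frac{41}{39} \approx -1.0513$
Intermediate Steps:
$Y{\left(O,N \right)} = \frac{N}{1 + N}$
$S = -3$ ($S = -9 + 6 = -3$)
$\frac{126 + S}{-119 + Y{\left(-6,-2 \right)}} = \frac{126 - 3}{-119 - \frac{2}{1 - 2}} = \frac{123}{-119 - \frac{2}{-1}} = \frac{123}{-119 - -2} = \frac{123}{-119 + 2} = \frac{123}{-117} = 123 \left(- \frac{1}{117}\right) = - \frac{41}{39}$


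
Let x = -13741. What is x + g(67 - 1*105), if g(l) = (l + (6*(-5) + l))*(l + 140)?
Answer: -24553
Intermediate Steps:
g(l) = (-30 + 2*l)*(140 + l) (g(l) = (l + (-30 + l))*(140 + l) = (-30 + 2*l)*(140 + l))
x + g(67 - 1*105) = -13741 + (-4200 + 2*(67 - 1*105)² + 250*(67 - 1*105)) = -13741 + (-4200 + 2*(67 - 105)² + 250*(67 - 105)) = -13741 + (-4200 + 2*(-38)² + 250*(-38)) = -13741 + (-4200 + 2*1444 - 9500) = -13741 + (-4200 + 2888 - 9500) = -13741 - 10812 = -24553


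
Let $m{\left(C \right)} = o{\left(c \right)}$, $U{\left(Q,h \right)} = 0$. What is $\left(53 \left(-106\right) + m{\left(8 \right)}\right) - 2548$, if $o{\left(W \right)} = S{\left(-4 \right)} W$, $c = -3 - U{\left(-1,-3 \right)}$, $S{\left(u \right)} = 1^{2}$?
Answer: $-8169$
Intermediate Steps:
$S{\left(u \right)} = 1$
$c = -3$ ($c = -3 - 0 = -3 + 0 = -3$)
$o{\left(W \right)} = W$ ($o{\left(W \right)} = 1 W = W$)
$m{\left(C \right)} = -3$
$\left(53 \left(-106\right) + m{\left(8 \right)}\right) - 2548 = \left(53 \left(-106\right) - 3\right) - 2548 = \left(-5618 - 3\right) - 2548 = -5621 - 2548 = -8169$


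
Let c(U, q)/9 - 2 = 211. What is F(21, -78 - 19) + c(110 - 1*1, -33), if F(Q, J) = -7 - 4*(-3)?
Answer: 1922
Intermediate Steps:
c(U, q) = 1917 (c(U, q) = 18 + 9*211 = 18 + 1899 = 1917)
F(Q, J) = 5 (F(Q, J) = -7 + 12 = 5)
F(21, -78 - 19) + c(110 - 1*1, -33) = 5 + 1917 = 1922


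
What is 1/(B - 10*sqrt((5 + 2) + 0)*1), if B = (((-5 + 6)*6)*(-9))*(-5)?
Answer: 27/7220 + sqrt(7)/7220 ≈ 0.0041061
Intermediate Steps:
B = 270 (B = ((1*6)*(-9))*(-5) = (6*(-9))*(-5) = -54*(-5) = 270)
1/(B - 10*sqrt((5 + 2) + 0)*1) = 1/(270 - 10*sqrt((5 + 2) + 0)*1) = 1/(270 - 10*sqrt(7 + 0)*1) = 1/(270 - 10*sqrt(7)*1) = 1/(270 - 10*sqrt(7))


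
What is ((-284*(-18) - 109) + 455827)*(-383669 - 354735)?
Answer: -340278715320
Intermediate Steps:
((-284*(-18) - 109) + 455827)*(-383669 - 354735) = ((5112 - 109) + 455827)*(-738404) = (5003 + 455827)*(-738404) = 460830*(-738404) = -340278715320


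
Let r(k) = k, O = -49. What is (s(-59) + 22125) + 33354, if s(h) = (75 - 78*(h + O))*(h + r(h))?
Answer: -947403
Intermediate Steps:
s(h) = 2*h*(3897 - 78*h) (s(h) = (75 - 78*(h - 49))*(h + h) = (75 - 78*(-49 + h))*(2*h) = (75 + (3822 - 78*h))*(2*h) = (3897 - 78*h)*(2*h) = 2*h*(3897 - 78*h))
(s(-59) + 22125) + 33354 = (6*(-59)*(1299 - 26*(-59)) + 22125) + 33354 = (6*(-59)*(1299 + 1534) + 22125) + 33354 = (6*(-59)*2833 + 22125) + 33354 = (-1002882 + 22125) + 33354 = -980757 + 33354 = -947403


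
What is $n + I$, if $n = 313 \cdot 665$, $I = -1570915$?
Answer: $-1362770$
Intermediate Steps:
$n = 208145$
$n + I = 208145 - 1570915 = -1362770$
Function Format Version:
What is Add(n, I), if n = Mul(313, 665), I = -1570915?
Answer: -1362770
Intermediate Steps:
n = 208145
Add(n, I) = Add(208145, -1570915) = -1362770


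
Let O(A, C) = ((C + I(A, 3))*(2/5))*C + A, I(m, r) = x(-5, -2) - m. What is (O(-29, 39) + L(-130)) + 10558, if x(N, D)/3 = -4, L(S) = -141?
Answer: 56308/5 ≈ 11262.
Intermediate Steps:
x(N, D) = -12 (x(N, D) = 3*(-4) = -12)
I(m, r) = -12 - m
O(A, C) = A + C*(-24/5 - 2*A/5 + 2*C/5) (O(A, C) = ((C + (-12 - A))*(2/5))*C + A = ((-12 + C - A)*(2*(⅕)))*C + A = ((-12 + C - A)*(⅖))*C + A = (-24/5 - 2*A/5 + 2*C/5)*C + A = C*(-24/5 - 2*A/5 + 2*C/5) + A = A + C*(-24/5 - 2*A/5 + 2*C/5))
(O(-29, 39) + L(-130)) + 10558 = ((-29 + (⅖)*39² - ⅖*39*(12 - 29)) - 141) + 10558 = ((-29 + (⅖)*1521 - ⅖*39*(-17)) - 141) + 10558 = ((-29 + 3042/5 + 1326/5) - 141) + 10558 = (4223/5 - 141) + 10558 = 3518/5 + 10558 = 56308/5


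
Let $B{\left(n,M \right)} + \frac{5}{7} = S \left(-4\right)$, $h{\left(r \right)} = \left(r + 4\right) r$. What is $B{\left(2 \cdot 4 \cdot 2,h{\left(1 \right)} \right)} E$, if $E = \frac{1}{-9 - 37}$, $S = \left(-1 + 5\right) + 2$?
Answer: $\frac{173}{322} \approx 0.53727$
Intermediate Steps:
$S = 6$ ($S = 4 + 2 = 6$)
$E = - \frac{1}{46}$ ($E = \frac{1}{-46} = - \frac{1}{46} \approx -0.021739$)
$h{\left(r \right)} = r \left(4 + r\right)$ ($h{\left(r \right)} = \left(4 + r\right) r = r \left(4 + r\right)$)
$B{\left(n,M \right)} = - \frac{173}{7}$ ($B{\left(n,M \right)} = - \frac{5}{7} + 6 \left(-4\right) = - \frac{5}{7} - 24 = - \frac{173}{7}$)
$B{\left(2 \cdot 4 \cdot 2,h{\left(1 \right)} \right)} E = \left(- \frac{173}{7}\right) \left(- \frac{1}{46}\right) = \frac{173}{322}$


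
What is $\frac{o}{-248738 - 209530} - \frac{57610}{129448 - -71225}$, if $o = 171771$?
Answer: $- \frac{20290207121}{30654004788} \approx -0.66191$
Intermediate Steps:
$\frac{o}{-248738 - 209530} - \frac{57610}{129448 - -71225} = \frac{171771}{-248738 - 209530} - \frac{57610}{129448 - -71225} = \frac{171771}{-248738 - 209530} - \frac{57610}{129448 + 71225} = \frac{171771}{-458268} - \frac{57610}{200673} = 171771 \left(- \frac{1}{458268}\right) - \frac{57610}{200673} = - \frac{57257}{152756} - \frac{57610}{200673} = - \frac{20290207121}{30654004788}$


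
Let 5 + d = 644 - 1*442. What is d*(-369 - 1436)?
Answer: -355585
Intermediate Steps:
d = 197 (d = -5 + (644 - 1*442) = -5 + (644 - 442) = -5 + 202 = 197)
d*(-369 - 1436) = 197*(-369 - 1436) = 197*(-1805) = -355585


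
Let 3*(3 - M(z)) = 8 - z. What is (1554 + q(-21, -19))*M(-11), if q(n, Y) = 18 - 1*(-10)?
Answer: -15820/3 ≈ -5273.3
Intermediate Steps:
M(z) = ⅓ + z/3 (M(z) = 3 - (8 - z)/3 = 3 + (-8/3 + z/3) = ⅓ + z/3)
q(n, Y) = 28 (q(n, Y) = 18 + 10 = 28)
(1554 + q(-21, -19))*M(-11) = (1554 + 28)*(⅓ + (⅓)*(-11)) = 1582*(⅓ - 11/3) = 1582*(-10/3) = -15820/3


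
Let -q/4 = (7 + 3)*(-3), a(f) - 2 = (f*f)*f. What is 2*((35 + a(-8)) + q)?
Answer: -710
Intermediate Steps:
a(f) = 2 + f³ (a(f) = 2 + (f*f)*f = 2 + f²*f = 2 + f³)
q = 120 (q = -4*(7 + 3)*(-3) = -40*(-3) = -4*(-30) = 120)
2*((35 + a(-8)) + q) = 2*((35 + (2 + (-8)³)) + 120) = 2*((35 + (2 - 512)) + 120) = 2*((35 - 510) + 120) = 2*(-475 + 120) = 2*(-355) = -710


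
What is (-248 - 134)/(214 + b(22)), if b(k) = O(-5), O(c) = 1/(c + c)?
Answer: -3820/2139 ≈ -1.7859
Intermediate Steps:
O(c) = 1/(2*c)
b(k) = -⅒ (b(k) = (½)/(-5) = (½)*(-⅕) = -⅒)
(-248 - 134)/(214 + b(22)) = (-248 - 134)/(214 - ⅒) = -382/2139/10 = -382*10/2139 = -3820/2139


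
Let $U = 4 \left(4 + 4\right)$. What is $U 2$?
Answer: $64$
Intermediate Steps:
$U = 32$ ($U = 4 \cdot 8 = 32$)
$U 2 = 32 \cdot 2 = 64$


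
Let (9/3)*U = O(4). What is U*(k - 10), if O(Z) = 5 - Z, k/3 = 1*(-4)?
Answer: -22/3 ≈ -7.3333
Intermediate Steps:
k = -12 (k = 3*(1*(-4)) = 3*(-4) = -12)
U = 1/3 (U = (5 - 1*4)/3 = (5 - 4)/3 = (1/3)*1 = 1/3 ≈ 0.33333)
U*(k - 10) = (-12 - 10)/3 = (1/3)*(-22) = -22/3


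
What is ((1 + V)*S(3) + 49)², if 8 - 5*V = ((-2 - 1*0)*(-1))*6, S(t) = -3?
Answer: 58564/25 ≈ 2342.6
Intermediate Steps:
V = -⅘ (V = 8/5 - (-2 - 1*0)*(-1)*6/5 = 8/5 - (-2 + 0)*(-1)*6/5 = 8/5 - (-2*(-1))*6/5 = 8/5 - 2*6/5 = 8/5 - ⅕*12 = 8/5 - 12/5 = -⅘ ≈ -0.80000)
((1 + V)*S(3) + 49)² = ((1 - ⅘)*(-3) + 49)² = ((⅕)*(-3) + 49)² = (-⅗ + 49)² = (242/5)² = 58564/25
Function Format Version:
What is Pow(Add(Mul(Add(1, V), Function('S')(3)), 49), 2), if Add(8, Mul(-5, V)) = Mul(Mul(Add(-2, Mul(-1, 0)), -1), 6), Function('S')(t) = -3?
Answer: Rational(58564, 25) ≈ 2342.6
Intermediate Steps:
V = Rational(-4, 5) (V = Add(Rational(8, 5), Mul(Rational(-1, 5), Mul(Mul(Add(-2, Mul(-1, 0)), -1), 6))) = Add(Rational(8, 5), Mul(Rational(-1, 5), Mul(Mul(Add(-2, 0), -1), 6))) = Add(Rational(8, 5), Mul(Rational(-1, 5), Mul(Mul(-2, -1), 6))) = Add(Rational(8, 5), Mul(Rational(-1, 5), Mul(2, 6))) = Add(Rational(8, 5), Mul(Rational(-1, 5), 12)) = Add(Rational(8, 5), Rational(-12, 5)) = Rational(-4, 5) ≈ -0.80000)
Pow(Add(Mul(Add(1, V), Function('S')(3)), 49), 2) = Pow(Add(Mul(Add(1, Rational(-4, 5)), -3), 49), 2) = Pow(Add(Mul(Rational(1, 5), -3), 49), 2) = Pow(Add(Rational(-3, 5), 49), 2) = Pow(Rational(242, 5), 2) = Rational(58564, 25)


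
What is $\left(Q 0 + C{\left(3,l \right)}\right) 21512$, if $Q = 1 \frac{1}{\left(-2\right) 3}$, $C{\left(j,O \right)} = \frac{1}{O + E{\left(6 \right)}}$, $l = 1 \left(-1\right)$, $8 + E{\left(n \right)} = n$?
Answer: $- \frac{21512}{3} \approx -7170.7$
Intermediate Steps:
$E{\left(n \right)} = -8 + n$
$l = -1$
$C{\left(j,O \right)} = \frac{1}{-2 + O}$ ($C{\left(j,O \right)} = \frac{1}{O + \left(-8 + 6\right)} = \frac{1}{O - 2} = \frac{1}{-2 + O}$)
$Q = - \frac{1}{6}$ ($Q = 1 \frac{1}{-6} = 1 \left(- \frac{1}{6}\right) = - \frac{1}{6} \approx -0.16667$)
$\left(Q 0 + C{\left(3,l \right)}\right) 21512 = \left(\left(- \frac{1}{6}\right) 0 + \frac{1}{-2 - 1}\right) 21512 = \left(0 + \frac{1}{-3}\right) 21512 = \left(0 - \frac{1}{3}\right) 21512 = \left(- \frac{1}{3}\right) 21512 = - \frac{21512}{3}$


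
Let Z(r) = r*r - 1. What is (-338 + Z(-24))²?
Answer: 56169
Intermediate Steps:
Z(r) = -1 + r² (Z(r) = r² - 1 = -1 + r²)
(-338 + Z(-24))² = (-338 + (-1 + (-24)²))² = (-338 + (-1 + 576))² = (-338 + 575)² = 237² = 56169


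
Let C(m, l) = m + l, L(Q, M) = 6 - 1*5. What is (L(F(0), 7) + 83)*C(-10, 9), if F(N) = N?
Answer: -84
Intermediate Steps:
L(Q, M) = 1 (L(Q, M) = 6 - 5 = 1)
C(m, l) = l + m
(L(F(0), 7) + 83)*C(-10, 9) = (1 + 83)*(9 - 10) = 84*(-1) = -84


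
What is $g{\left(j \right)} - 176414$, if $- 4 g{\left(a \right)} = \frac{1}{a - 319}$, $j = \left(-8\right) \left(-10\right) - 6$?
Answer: $- \frac{172885719}{980} \approx -1.7641 \cdot 10^{5}$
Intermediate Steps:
$j = 74$ ($j = 80 - 6 = 74$)
$g{\left(a \right)} = - \frac{1}{4 \left(-319 + a\right)}$ ($g{\left(a \right)} = - \frac{1}{4 \left(a - 319\right)} = - \frac{1}{4 \left(-319 + a\right)}$)
$g{\left(j \right)} - 176414 = - \frac{1}{-1276 + 4 \cdot 74} - 176414 = - \frac{1}{-1276 + 296} - 176414 = - \frac{1}{-980} - 176414 = \left(-1\right) \left(- \frac{1}{980}\right) - 176414 = \frac{1}{980} - 176414 = - \frac{172885719}{980}$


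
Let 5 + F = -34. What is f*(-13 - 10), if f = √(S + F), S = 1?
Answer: -23*I*√38 ≈ -141.78*I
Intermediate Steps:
F = -39 (F = -5 - 34 = -39)
f = I*√38 (f = √(1 - 39) = √(-38) = I*√38 ≈ 6.1644*I)
f*(-13 - 10) = (I*√38)*(-13 - 10) = (I*√38)*(-23) = -23*I*√38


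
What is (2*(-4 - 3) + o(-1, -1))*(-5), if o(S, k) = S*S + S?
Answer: 70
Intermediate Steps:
o(S, k) = S + S² (o(S, k) = S² + S = S + S²)
(2*(-4 - 3) + o(-1, -1))*(-5) = (2*(-4 - 3) - (1 - 1))*(-5) = (2*(-7) - 1*0)*(-5) = (-14 + 0)*(-5) = -14*(-5) = 70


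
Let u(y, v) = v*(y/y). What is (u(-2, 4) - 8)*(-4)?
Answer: 16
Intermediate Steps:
u(y, v) = v (u(y, v) = v*1 = v)
(u(-2, 4) - 8)*(-4) = (4 - 8)*(-4) = -4*(-4) = 16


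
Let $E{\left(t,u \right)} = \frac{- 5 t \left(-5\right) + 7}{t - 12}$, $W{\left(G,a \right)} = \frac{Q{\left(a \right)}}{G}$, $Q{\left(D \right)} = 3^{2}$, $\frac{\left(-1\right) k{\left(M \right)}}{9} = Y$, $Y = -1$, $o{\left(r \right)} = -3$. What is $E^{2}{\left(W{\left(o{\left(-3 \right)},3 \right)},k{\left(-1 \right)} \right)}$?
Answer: $\frac{4624}{225} \approx 20.551$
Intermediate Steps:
$k{\left(M \right)} = 9$ ($k{\left(M \right)} = \left(-9\right) \left(-1\right) = 9$)
$Q{\left(D \right)} = 9$
$W{\left(G,a \right)} = \frac{9}{G}$
$E{\left(t,u \right)} = \frac{7 + 25 t}{-12 + t}$ ($E{\left(t,u \right)} = \frac{25 t + 7}{-12 + t} = \frac{7 + 25 t}{-12 + t}$)
$E^{2}{\left(W{\left(o{\left(-3 \right)},3 \right)},k{\left(-1 \right)} \right)} = \left(\frac{7 + 25 \frac{9}{-3}}{-12 + \frac{9}{-3}}\right)^{2} = \left(\frac{7 + 25 \cdot 9 \left(- \frac{1}{3}\right)}{-12 + 9 \left(- \frac{1}{3}\right)}\right)^{2} = \left(\frac{7 + 25 \left(-3\right)}{-12 - 3}\right)^{2} = \left(\frac{7 - 75}{-15}\right)^{2} = \left(\left(- \frac{1}{15}\right) \left(-68\right)\right)^{2} = \left(\frac{68}{15}\right)^{2} = \frac{4624}{225}$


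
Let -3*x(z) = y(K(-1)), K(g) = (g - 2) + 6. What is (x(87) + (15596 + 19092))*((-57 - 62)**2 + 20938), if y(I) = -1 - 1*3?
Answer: 3652682732/3 ≈ 1.2176e+9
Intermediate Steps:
K(g) = 4 + g (K(g) = (-2 + g) + 6 = 4 + g)
y(I) = -4 (y(I) = -1 - 3 = -4)
x(z) = 4/3 (x(z) = -1/3*(-4) = 4/3)
(x(87) + (15596 + 19092))*((-57 - 62)**2 + 20938) = (4/3 + (15596 + 19092))*((-57 - 62)**2 + 20938) = (4/3 + 34688)*((-119)**2 + 20938) = 104068*(14161 + 20938)/3 = (104068/3)*35099 = 3652682732/3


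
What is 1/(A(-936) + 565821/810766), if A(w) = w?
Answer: -810766/758311155 ≈ -0.0010692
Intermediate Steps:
1/(A(-936) + 565821/810766) = 1/(-936 + 565821/810766) = 1/(-758311155/810766) = -810766/758311155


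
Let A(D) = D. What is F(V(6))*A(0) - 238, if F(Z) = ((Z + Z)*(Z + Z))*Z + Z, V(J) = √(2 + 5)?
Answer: -238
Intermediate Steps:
V(J) = √7
F(Z) = Z + 4*Z³ (F(Z) = ((2*Z)*(2*Z))*Z + Z = (4*Z²)*Z + Z = 4*Z³ + Z = Z + 4*Z³)
F(V(6))*A(0) - 238 = (√7 + 4*(√7)³)*0 - 238 = (√7 + 4*(7*√7))*0 - 238 = (√7 + 28*√7)*0 - 238 = (29*√7)*0 - 238 = 0 - 238 = -238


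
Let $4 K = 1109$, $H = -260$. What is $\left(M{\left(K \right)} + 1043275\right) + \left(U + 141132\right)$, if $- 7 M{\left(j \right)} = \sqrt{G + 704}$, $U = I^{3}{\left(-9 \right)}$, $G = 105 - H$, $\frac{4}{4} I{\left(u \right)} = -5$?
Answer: $1184282 - \frac{\sqrt{1069}}{7} \approx 1.1843 \cdot 10^{6}$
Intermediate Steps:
$I{\left(u \right)} = -5$
$G = 365$ ($G = 105 - -260 = 105 + 260 = 365$)
$U = -125$ ($U = \left(-5\right)^{3} = -125$)
$K = \frac{1109}{4}$ ($K = \frac{1}{4} \cdot 1109 = \frac{1109}{4} \approx 277.25$)
$M{\left(j \right)} = - \frac{\sqrt{1069}}{7}$ ($M{\left(j \right)} = - \frac{\sqrt{365 + 704}}{7} = - \frac{\sqrt{1069}}{7}$)
$\left(M{\left(K \right)} + 1043275\right) + \left(U + 141132\right) = \left(- \frac{\sqrt{1069}}{7} + 1043275\right) + \left(-125 + 141132\right) = \left(1043275 - \frac{\sqrt{1069}}{7}\right) + 141007 = 1184282 - \frac{\sqrt{1069}}{7}$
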